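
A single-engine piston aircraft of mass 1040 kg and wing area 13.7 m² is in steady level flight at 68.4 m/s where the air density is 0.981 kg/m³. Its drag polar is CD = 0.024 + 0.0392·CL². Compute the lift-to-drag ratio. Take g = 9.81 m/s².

Weight W = mg = 1040 × 9.81 = 10202 N; in level flight L = W.
q = ½ρv² = ½ × 0.981 × 68.4² = 2295 Pa.
CL = 2W/(ρv²S) = 2×10202/(0.981×68.4²×13.7) = 0.3245.
CD = 0.024 + 0.0392 × 0.3245² = 0.02813.
L/D = CL/CD = 0.3245 / 0.02813 = 11.5

L/D = 11.5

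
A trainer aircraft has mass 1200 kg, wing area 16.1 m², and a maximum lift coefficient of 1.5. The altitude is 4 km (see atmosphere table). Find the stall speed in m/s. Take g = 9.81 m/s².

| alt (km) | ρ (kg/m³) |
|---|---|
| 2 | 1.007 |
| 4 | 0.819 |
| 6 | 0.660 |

At 4 km, from the table: ρ = 0.819 kg/m³.
At stall, lift equals weight: L = W = m·g = 1200 × 9.81 = 11770 N.
From L = ½ρV²S·CL,max = W: V_stall = √(2W/(ρSCL,max)) = √(2·11770/(0.819·16.1·1.5))
V_stall = √1190 = 34.5 m/s

V_stall = 34.5 m/s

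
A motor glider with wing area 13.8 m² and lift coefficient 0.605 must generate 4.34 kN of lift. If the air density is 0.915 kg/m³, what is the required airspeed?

L = ½ρv²S·CL ⇒ v = √(2L/(ρ·S·CL))
v = √(2 × 4340 / (0.915 × 13.8 × 0.605)) = √1136 = 33.7 m/s

v = 33.7 m/s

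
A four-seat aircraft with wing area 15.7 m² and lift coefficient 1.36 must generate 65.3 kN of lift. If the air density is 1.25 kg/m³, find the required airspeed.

L = ½ρv²S·CL ⇒ v = √(2L/(ρ·S·CL))
v = √(2 × 65300 / (1.25 × 15.7 × 1.36)) = √4893 = 70 m/s

v = 70 m/s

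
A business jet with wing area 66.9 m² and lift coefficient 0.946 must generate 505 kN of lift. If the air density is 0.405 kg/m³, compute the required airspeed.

v = 199 m/s

L = ½ρv²S·CL ⇒ v = √(2L/(ρ·S·CL))
v = √(2 × 5.05×10^5 / (0.405 × 66.9 × 0.946)) = √39400 = 199 m/s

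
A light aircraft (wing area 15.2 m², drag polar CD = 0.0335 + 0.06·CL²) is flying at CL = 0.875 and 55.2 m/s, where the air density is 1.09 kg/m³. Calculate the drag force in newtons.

D = 2010 N

CD = 0.0335 + 0.06 × 0.875² = 0.07944
D = ½ρv²S·CD = ½ × 1.09 × 55.2² × 15.2 × 0.07944 = 2010 N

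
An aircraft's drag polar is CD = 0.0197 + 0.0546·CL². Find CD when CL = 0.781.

CD = 0.0197 + 0.0546 × 0.781² = 0.0197 + 0.0333 = 0.053

CD = 0.053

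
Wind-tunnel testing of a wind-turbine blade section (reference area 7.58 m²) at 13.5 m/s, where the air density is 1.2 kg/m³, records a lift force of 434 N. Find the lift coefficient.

CL = 0.524

From L = ½ρv²S·CL, rearranging gives CL = 2L/(ρv²S).
CL = 2 × 434 / (1.2 × 13.5² × 7.58) = 0.524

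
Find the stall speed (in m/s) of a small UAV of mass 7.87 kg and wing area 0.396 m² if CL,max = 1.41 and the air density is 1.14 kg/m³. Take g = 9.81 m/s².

Stall occurs when L = W at CL,max. W = mg = 7.87 × 9.81 = 77.2 N.
From L = ½ρV²S·CL,max = W: V_stall = √(2W/(ρSCL,max)) = √(2·77.2/(1.14·0.396·1.41))
V_stall = √242.6 = 15.6 m/s

V_stall = 15.6 m/s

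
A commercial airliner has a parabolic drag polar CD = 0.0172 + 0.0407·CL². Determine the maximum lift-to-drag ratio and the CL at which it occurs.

For CD = CD0 + K·CL², (L/D)max occurs at CL* = √(CD0/K) and equals 1/(2√(K·CD0)).
(L/D)max = 1/(2√(0.0407 × 0.0172)) = 1/(2 × 0.02646) = 18.9
CL* = √(0.0172/0.0407) = 0.65

(L/D)max = 18.9, at CL = 0.65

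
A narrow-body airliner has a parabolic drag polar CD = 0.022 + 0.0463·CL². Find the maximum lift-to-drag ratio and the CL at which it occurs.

For CD = CD0 + K·CL², (L/D)max occurs at CL* = √(CD0/K) and equals 1/(2√(K·CD0)).
(L/D)max = 1/(2√(0.0463 × 0.022)) = 1/(2 × 0.03192) = 15.7
CL* = √(0.022/0.0463) = 0.689

(L/D)max = 15.7, at CL = 0.689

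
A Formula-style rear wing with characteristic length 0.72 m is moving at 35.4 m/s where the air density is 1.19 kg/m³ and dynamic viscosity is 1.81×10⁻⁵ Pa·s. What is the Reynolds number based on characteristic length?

Re = ρ·v·c/μ = 1.19 × 35.4 × 0.72 / (1.81×10⁻⁵) = 1.68×10^6

Re = 1.68×10^6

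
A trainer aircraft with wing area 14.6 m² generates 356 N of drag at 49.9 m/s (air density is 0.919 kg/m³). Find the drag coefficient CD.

CD = 0.0213

From D = ½ρv²S·CD, rearranging gives CD = 2D/(ρv²S).
CD = 2 × 356 / (0.919 × 49.9² × 14.6) = 0.0213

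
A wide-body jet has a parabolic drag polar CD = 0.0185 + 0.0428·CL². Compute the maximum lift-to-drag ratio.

For CD = CD0 + K·CL², (L/D)max occurs at CL* = √(CD0/K) and equals 1/(2√(K·CD0)).
(L/D)max = 1/(2√(0.0428 × 0.0185)) = 1/(2 × 0.02814) = 17.8

(L/D)max = 17.8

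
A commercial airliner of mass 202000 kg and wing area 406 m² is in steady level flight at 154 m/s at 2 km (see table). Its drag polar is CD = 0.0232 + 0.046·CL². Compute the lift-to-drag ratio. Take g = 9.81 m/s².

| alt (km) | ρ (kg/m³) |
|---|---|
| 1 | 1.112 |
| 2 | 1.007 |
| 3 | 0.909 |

At 2 km, from the table: ρ = 1.007 kg/m³.
Level flight ⇒ L = W = m·g = 202000 × 9.81 = 1.9816×10^6 N.
q = ½ρv² = ½ × 1.007 × 154² = 11940 Pa.
CL = W/(q·S) = 1.9816×10^6 / (11940 × 406) = 0.4087.
CD = 0.0232 + 0.046 × 0.4087² = 0.03089.
L/D = CL/CD = 0.4087 / 0.03089 = 13.2

L/D = 13.2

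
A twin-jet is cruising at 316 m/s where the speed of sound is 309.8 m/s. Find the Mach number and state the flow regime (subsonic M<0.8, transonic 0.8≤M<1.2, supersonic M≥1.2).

M = 1.02 (transonic)

M = v/a = 316 / 309.8 = 1.02
M = 1.02 → transonic.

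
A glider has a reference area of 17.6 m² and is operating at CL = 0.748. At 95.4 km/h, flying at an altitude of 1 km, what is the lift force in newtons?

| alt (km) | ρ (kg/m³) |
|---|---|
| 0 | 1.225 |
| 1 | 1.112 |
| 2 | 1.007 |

At 1 km, from the table: ρ = 1.112 kg/m³.
Convert speed: v = 95.4 km/h ÷ 3.6 = 26.5 m/s.
L = ½ρv²S·CL = ½ × 1.112 × 26.5² × 17.6 × 0.748 = 5140 N ≈ 5.14 kN

L = 5140 N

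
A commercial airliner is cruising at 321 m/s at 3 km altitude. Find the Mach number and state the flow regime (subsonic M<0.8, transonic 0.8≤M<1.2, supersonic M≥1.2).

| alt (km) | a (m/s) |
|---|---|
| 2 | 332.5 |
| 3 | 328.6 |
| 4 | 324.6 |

At 3 km, from the table: a = 328.6 m/s.
M = v/a = 321 / 328.6 = 0.977
M = 0.977 → transonic.

M = 0.977 (transonic)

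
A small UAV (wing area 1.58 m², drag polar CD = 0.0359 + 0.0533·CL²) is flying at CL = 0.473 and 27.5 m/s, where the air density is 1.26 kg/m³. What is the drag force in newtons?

D = 36 N

CD = 0.0359 + 0.0533 × 0.473² = 0.04782
D = ½ρv²S·CD = ½ × 1.26 × 27.5² × 1.58 × 0.04782 = 36 N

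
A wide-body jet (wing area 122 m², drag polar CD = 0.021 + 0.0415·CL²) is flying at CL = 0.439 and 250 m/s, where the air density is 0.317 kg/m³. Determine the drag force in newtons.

D = 35000 N

CD = 0.021 + 0.0415 × 0.439² = 0.029
D = ½ρv²S·CD = ½ × 0.317 × 250² × 122 × 0.029 = 35000 N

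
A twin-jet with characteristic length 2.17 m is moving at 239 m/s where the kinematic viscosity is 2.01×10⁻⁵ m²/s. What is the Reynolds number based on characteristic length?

Re = v·c/ν = 239 × 2.17 / (2.01×10⁻⁵) = 2.58×10^7

Re = 2.58×10^7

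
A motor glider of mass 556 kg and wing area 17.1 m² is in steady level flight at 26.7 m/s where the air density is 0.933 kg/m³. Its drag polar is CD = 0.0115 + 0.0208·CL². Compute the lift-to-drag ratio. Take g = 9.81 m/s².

L/D = 31.3

Weight W = mg = 556 × 9.81 = 5454.4 N; in level flight L = W.
q = ½ρv² = ½ × 0.933 × 26.7² = 332.6 Pa.
Required CL = L/(qS) = 5454.4/(332.6·17.1) = 0.9591.
CD = 0.0115 + 0.0208 × 0.9591² = 0.03063.
L/D = CL/CD = 0.9591 / 0.03063 = 31.3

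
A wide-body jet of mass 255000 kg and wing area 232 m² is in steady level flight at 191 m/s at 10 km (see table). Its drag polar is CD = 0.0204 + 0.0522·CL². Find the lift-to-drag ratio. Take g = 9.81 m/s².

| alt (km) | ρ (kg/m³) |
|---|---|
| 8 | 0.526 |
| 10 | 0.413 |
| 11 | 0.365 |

At 10 km, from the table: ρ = 0.413 kg/m³.
Weight W = mg = 255000 × 9.81 = 2.5016×10^6 N; in level flight L = W.
q = ½ρv² = ½ × 0.413 × 191² = 7533 Pa.
Required CL = L/(qS) = 2.5016×10^6/(7533·232) = 1.431.
CD = 0.0204 + 0.0522 × 1.431² = 0.1273.
L/D = CL/CD = 1.431 / 0.1273 = 11.2

L/D = 11.2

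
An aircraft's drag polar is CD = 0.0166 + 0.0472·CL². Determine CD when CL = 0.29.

CD = 0.0206

CD = 0.0166 + 0.0472 × 0.29² = 0.0166 + 0.00397 = 0.0206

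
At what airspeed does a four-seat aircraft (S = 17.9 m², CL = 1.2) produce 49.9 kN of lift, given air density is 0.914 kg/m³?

v = 71.3 m/s

L = ½ρv²S·CL ⇒ v = √(2L/(ρ·S·CL))
v = √(2 × 49900 / (0.914 × 17.9 × 1.2)) = √5083 = 71.3 m/s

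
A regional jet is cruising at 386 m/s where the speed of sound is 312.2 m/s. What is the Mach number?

M = v/a = 386 / 312.2 = 1.24

M = 1.24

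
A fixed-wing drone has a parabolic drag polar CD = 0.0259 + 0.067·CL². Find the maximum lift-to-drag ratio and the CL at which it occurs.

For CD = CD0 + K·CL², (L/D)max occurs at CL* = √(CD0/K) and equals 1/(2√(K·CD0)).
(L/D)max = 1/(2√(0.067 × 0.0259)) = 1/(2 × 0.04166) = 12
CL* = √(0.0259/0.067) = 0.622

(L/D)max = 12, at CL = 0.622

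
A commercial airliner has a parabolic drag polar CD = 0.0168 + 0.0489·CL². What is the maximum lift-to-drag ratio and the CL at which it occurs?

(L/D)max = 17.4, at CL = 0.586

For CD = CD0 + K·CL², (L/D)max occurs at CL* = √(CD0/K) and equals 1/(2√(K·CD0)).
(L/D)max = 1/(2√(0.0489 × 0.0168)) = 1/(2 × 0.02866) = 17.4
CL* = √(0.0168/0.0489) = 0.586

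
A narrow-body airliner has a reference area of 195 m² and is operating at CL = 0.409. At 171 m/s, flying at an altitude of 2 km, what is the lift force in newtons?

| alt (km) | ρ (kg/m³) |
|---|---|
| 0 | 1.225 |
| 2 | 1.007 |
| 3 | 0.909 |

At 2 km, from the table: ρ = 1.007 kg/m³.
L = ½ρv²S·CL = ½ × 1.007 × 171² × 195 × 0.409 = 1.17×10^6 N ≈ 1170 kN

L = 1.17×10^6 N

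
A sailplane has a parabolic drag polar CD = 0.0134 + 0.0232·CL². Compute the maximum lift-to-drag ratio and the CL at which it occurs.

For CD = CD0 + K·CL², (L/D)max occurs at CL* = √(CD0/K) and equals 1/(2√(K·CD0)).
(L/D)max = 1/(2√(0.0232 × 0.0134)) = 1/(2 × 0.01763) = 28.4
CL* = √(0.0134/0.0232) = 0.76

(L/D)max = 28.4, at CL = 0.76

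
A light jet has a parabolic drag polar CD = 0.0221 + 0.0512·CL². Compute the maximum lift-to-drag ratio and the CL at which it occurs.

For CD = CD0 + K·CL², (L/D)max occurs at CL* = √(CD0/K) and equals 1/(2√(K·CD0)).
(L/D)max = 1/(2√(0.0512 × 0.0221)) = 1/(2 × 0.03364) = 14.9
CL* = √(0.0221/0.0512) = 0.657

(L/D)max = 14.9, at CL = 0.657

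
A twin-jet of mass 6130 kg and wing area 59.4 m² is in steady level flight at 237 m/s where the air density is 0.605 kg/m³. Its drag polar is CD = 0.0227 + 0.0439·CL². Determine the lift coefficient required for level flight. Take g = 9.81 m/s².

CL = 0.0596

Weight W = mg = 6130 × 9.81 = 60135 N; in level flight L = W.
Dynamic pressure q = 0.5 × 0.605 × 237² = 16990 Pa.
CL = W/(q·S) = 60135 / (16990 × 59.4) = 0.05958.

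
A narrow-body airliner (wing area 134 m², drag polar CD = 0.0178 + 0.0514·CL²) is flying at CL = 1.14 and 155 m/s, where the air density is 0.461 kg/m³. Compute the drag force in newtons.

D = 62800 N

CD = 0.0178 + 0.0514 × 1.14² = 0.0846
D = ½ρv²S·CD = ½ × 0.461 × 155² × 134 × 0.0846 = 62800 N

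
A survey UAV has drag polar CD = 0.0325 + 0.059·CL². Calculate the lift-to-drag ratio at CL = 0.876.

CD = 0.0325 + 0.059 × 0.876² = 0.07778
L/D = CL/CD = 0.876 / 0.07778 = 11.3

L/D = 11.3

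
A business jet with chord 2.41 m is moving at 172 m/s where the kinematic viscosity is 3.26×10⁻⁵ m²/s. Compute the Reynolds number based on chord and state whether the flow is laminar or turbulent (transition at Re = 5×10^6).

Re = v·c/ν = 172 × 2.41 / (3.26×10⁻⁵) = 1.27×10^7
Since 1.27×10^7 > 5×10^6, the flow is turbulent.

Re = 1.27×10^7 (turbulent)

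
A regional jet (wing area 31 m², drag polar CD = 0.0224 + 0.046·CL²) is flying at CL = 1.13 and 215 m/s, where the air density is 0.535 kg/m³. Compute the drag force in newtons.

CD = 0.0224 + 0.046 × 1.13² = 0.08114
D = ½ρv²S·CD = ½ × 0.535 × 215² × 31 × 0.08114 = 31100 N

D = 31100 N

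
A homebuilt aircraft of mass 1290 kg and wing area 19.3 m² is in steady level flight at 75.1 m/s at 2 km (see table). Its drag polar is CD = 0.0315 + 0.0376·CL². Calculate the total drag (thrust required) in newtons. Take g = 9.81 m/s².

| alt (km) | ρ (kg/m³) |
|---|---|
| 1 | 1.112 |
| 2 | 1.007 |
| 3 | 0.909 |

D = 1840 N

At 2 km, from the table: ρ = 1.007 kg/m³.
Level flight ⇒ L = W = m·g = 1290 × 9.81 = 12655 N.
Dynamic pressure q = 0.5 × 1.007 × 75.1² = 2840 Pa.
CL = 2W/(ρv²S) = 2×12655/(1.007×75.1²×19.3) = 0.2309.
CD = 0.0315 + 0.0376 × 0.2309² = 0.0335.
D = q·S·CD = 2840 × 19.3 × 0.0335 = 1836 N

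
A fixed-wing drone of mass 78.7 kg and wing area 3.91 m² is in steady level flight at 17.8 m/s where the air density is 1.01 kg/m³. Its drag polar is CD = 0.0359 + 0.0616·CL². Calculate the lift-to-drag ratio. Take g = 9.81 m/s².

Weight W = mg = 78.7 × 9.81 = 772.05 N; in level flight L = W.
q = ½ρv² = ½ × 1.01 × 17.8² = 160 Pa.
CL = 2W/(ρv²S) = 2×772.05/(1.01×17.8²×3.91) = 1.234.
CD = 0.0359 + 0.0616 × 1.234² = 0.1297.
L/D = CL/CD = 1.234 / 0.1297 = 9.51

L/D = 9.51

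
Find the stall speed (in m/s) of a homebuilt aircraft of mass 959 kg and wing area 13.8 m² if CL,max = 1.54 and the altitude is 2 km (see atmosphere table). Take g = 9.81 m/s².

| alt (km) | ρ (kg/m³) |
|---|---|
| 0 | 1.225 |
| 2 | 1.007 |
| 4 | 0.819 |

At 2 km, from the table: ρ = 1.007 kg/m³.
At stall, lift equals weight: L = W = m·g = 959 × 9.81 = 9408 N.
V_stall = √(2W/(ρ·S·CL,max)) = √(2 × 9408 / (1.007 × 13.8 × 1.54))
V_stall = √879.2 = 29.7 m/s

V_stall = 29.7 m/s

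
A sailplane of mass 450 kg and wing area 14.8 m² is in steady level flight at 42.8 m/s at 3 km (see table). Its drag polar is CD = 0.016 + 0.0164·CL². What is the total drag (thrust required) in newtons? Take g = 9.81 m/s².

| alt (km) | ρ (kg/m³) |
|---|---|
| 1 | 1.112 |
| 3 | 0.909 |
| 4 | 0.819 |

At 3 km, from the table: ρ = 0.909 kg/m³.
Level flight ⇒ L = W = m·g = 450 × 9.81 = 4414.5 N.
Dynamic pressure q = 0.5 × 0.909 × 42.8² = 832.6 Pa.
CL = 2W/(ρv²S) = 2×4414.5/(0.909×42.8²×14.8) = 0.3583.
CD = 0.016 + 0.0164 × 0.3583² = 0.0181.
D = q·S·CD = 832.6 × 14.8 × 0.0181 = 223.1 N

D = 223 N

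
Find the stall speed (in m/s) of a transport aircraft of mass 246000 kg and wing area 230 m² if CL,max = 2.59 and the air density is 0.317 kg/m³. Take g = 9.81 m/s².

V_stall = 160 m/s

At stall, lift equals weight: L = W = m·g = 246000 × 9.81 = 2.413×10^6 N.
V_stall = √(2W/(ρ·S·CL,max)) = √(2 × 2.413×10^6 / (0.317 × 230 × 2.59))
V_stall = √25560 = 160 m/s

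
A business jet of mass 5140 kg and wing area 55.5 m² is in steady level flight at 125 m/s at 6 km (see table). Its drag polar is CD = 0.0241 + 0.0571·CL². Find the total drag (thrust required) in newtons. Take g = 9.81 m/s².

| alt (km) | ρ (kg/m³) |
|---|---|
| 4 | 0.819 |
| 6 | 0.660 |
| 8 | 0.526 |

D = 7400 N

At 6 km, from the table: ρ = 0.660 kg/m³.
Level flight ⇒ L = W = m·g = 5140 × 9.81 = 50423 N.
Dynamic pressure q = 0.5 × 0.66 × 125² = 5156 Pa.
Required CL = L/(qS) = 50423/(5156·55.5) = 0.1762.
CD = 0.0241 + 0.0571 × 0.1762² = 0.02587.
D = q·S·CD = 5156 × 55.5 × 0.02587 = 7404 N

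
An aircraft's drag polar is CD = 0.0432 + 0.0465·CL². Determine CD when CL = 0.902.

CD = 0.0432 + 0.0465 × 0.902² = 0.0432 + 0.03783 = 0.081

CD = 0.081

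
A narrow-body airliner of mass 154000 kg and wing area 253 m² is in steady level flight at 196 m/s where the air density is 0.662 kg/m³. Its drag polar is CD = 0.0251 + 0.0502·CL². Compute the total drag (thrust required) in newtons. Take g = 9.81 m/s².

Level flight ⇒ L = W = m·g = 154000 × 9.81 = 1.5107×10^6 N.
Dynamic pressure q = 0.5 × 0.662 × 196² = 12720 Pa.
CL = 2W/(ρv²S) = 2×1.5107×10^6/(0.662×196²×253) = 0.4696.
CD = 0.0251 + 0.0502 × 0.4696² = 0.03617.
D = q·S·CD = 12720 × 253 × 0.03617 = 1.164×10^5 N

D = 1.16×10^5 N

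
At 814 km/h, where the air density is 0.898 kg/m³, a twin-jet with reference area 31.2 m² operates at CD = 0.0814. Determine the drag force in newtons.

Convert speed: v = 814 km/h ÷ 3.6 = 226.1 m/s.
Dynamic pressure q = ½ρv² = ½ × 0.898 × 226.1² = 22960 Pa.
D = q·S·CD = 22960 × 31.2 × 0.0814 = 58300 N ≈ 58.3 kN

D = 58300 N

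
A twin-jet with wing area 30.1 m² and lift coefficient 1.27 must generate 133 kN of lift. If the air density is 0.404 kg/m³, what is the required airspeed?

L = ½ρv²S·CL ⇒ v = √(2L/(ρ·S·CL))
v = √(2 × 1.33×10^5 / (0.404 × 30.1 × 1.27)) = √17220 = 131 m/s

v = 131 m/s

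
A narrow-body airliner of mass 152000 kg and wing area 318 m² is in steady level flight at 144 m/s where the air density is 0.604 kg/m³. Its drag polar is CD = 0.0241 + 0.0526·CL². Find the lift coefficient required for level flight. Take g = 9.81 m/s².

Level flight ⇒ L = W = m·g = 152000 × 9.81 = 1.4911×10^6 N.
q = ½ρv² = ½ × 0.604 × 144² = 6262 Pa.
CL = W/(q·S) = 1.4911×10^6 / (6262 × 318) = 0.7488.

CL = 0.749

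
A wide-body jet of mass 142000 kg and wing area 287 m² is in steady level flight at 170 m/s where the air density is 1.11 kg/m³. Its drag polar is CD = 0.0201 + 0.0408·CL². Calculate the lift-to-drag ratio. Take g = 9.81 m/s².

L/D = 12.7

Level flight ⇒ L = W = m·g = 142000 × 9.81 = 1.393×10^6 N.
q = ½ρv² = ½ × 1.11 × 170² = 16040 Pa.
Required CL = L/(qS) = 1.393×10^6/(16040·287) = 0.3026.
CD = 0.0201 + 0.0408 × 0.3026² = 0.02384.
L/D = CL/CD = 0.3026 / 0.02384 = 12.7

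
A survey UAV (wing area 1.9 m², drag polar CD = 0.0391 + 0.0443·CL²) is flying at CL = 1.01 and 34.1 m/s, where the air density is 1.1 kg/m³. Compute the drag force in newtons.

CD = 0.0391 + 0.0443 × 1.01² = 0.08429
D = ½ρv²S·CD = ½ × 1.1 × 34.1² × 1.9 × 0.08429 = 102 N

D = 102 N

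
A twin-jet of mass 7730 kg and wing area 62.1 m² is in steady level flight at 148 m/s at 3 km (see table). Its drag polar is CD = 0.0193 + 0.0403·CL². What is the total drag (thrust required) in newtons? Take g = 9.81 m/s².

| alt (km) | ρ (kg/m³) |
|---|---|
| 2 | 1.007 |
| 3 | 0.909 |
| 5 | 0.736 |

D = 12300 N

At 3 km, from the table: ρ = 0.909 kg/m³.
Weight W = mg = 7730 × 9.81 = 75831 N; in level flight L = W.
Dynamic pressure q = 0.5 × 0.909 × 148² = 9955 Pa.
CL = W/(q·S) = 75831 / (9955 × 62.1) = 0.1227.
CD = 0.0193 + 0.0403 × 0.1227² = 0.01991.
D = q·S·CD = 9955 × 62.1 × 0.01991 = 12310 N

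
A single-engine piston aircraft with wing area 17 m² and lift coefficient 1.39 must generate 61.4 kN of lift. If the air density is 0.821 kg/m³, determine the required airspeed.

v = 79.6 m/s

L = ½ρv²S·CL ⇒ v = √(2L/(ρ·S·CL))
v = √(2 × 61400 / (0.821 × 17 × 1.39)) = √6330 = 79.6 m/s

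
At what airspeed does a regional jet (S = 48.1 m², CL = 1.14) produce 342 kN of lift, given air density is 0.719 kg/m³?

v = 132 m/s

L = ½ρv²S·CL ⇒ v = √(2L/(ρ·S·CL))
v = √(2 × 3.42×10^5 / (0.719 × 48.1 × 1.14)) = √17350 = 132 m/s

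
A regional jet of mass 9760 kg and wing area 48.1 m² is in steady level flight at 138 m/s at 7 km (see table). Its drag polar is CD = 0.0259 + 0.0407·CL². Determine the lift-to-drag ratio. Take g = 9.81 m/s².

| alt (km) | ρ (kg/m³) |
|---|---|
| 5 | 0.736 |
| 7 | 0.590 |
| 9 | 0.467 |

L/D = 11.4

At 7 km, from the table: ρ = 0.590 kg/m³.
Weight W = mg = 9760 × 9.81 = 95746 N; in level flight L = W.
q = ½ρv² = ½ × 0.59 × 138² = 5618 Pa.
Required CL = L/(qS) = 95746/(5618·48.1) = 0.3543.
CD = 0.0259 + 0.0407 × 0.3543² = 0.03101.
L/D = CL/CD = 0.3543 / 0.03101 = 11.4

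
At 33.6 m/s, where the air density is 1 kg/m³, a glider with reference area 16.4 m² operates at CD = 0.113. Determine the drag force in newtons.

D = 1050 N

Dynamic pressure q = ½ρv² = ½ × 1 × 33.6² = 564.5 Pa.
D = q·S·CD = 564.5 × 16.4 × 0.113 = 1050 N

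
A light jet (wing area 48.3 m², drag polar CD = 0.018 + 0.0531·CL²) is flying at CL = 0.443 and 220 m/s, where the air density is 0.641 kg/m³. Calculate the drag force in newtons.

D = 21300 N

CD = 0.018 + 0.0531 × 0.443² = 0.02842
D = ½ρv²S·CD = ½ × 0.641 × 220² × 48.3 × 0.02842 = 21300 N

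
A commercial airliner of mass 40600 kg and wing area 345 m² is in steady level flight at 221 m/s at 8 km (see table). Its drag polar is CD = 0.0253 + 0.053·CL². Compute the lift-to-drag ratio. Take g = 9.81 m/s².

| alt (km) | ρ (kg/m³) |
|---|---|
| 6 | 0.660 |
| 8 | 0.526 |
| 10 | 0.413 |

L/D = 3.49

At 8 km, from the table: ρ = 0.526 kg/m³.
Level flight ⇒ L = W = m·g = 40600 × 9.81 = 3.9829×10^5 N.
q = ½ρv² = ½ × 0.526 × 221² = 12850 Pa.
CL = 2W/(ρv²S) = 2×3.9829×10^5/(0.526×221²×345) = 0.08987.
CD = 0.0253 + 0.053 × 0.08987² = 0.02573.
L/D = CL/CD = 0.08987 / 0.02573 = 3.49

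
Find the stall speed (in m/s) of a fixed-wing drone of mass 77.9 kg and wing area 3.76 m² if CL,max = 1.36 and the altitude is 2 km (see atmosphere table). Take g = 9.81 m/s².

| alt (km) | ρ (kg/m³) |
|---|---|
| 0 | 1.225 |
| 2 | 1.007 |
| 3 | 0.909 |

At 2 km, from the table: ρ = 1.007 kg/m³.
At stall, lift equals weight: L = W = m·g = 77.9 × 9.81 = 764.2 N.
V_stall = √(2W/(ρ·S·CL,max)) = √(2 × 764.2 / (1.007 × 3.76 × 1.36))
V_stall = √296.8 = 17.2 m/s

V_stall = 17.2 m/s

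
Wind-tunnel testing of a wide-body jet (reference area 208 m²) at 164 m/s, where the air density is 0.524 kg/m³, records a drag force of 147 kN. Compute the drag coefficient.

From D = ½ρv²S·CD, rearranging gives CD = 2D/(ρv²S).
CD = 2 × 1.47×10^5 / (0.524 × 164² × 208) = 0.1

CD = 0.1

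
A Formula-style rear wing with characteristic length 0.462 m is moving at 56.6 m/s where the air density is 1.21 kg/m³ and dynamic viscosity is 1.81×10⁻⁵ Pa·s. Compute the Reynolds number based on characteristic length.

Re = 1.75×10^6

Re = ρ·v·c/μ = 1.21 × 56.6 × 0.462 / (1.81×10⁻⁵) = 1.75×10^6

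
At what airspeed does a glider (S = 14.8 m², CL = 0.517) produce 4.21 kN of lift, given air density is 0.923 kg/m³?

L = ½ρv²S·CL ⇒ v = √(2L/(ρ·S·CL))
v = √(2 × 4210 / (0.923 × 14.8 × 0.517)) = √1192 = 34.5 m/s

v = 34.5 m/s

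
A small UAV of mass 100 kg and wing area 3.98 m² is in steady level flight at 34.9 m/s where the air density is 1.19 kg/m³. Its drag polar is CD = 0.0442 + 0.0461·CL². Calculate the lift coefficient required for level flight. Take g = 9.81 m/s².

CL = 0.34

Weight W = mg = 100 × 9.81 = 981 N; in level flight L = W.
q = ½ρv² = ½ × 1.19 × 34.9² = 724.7 Pa.
Required CL = L/(qS) = 981/(724.7·3.98) = 0.3401.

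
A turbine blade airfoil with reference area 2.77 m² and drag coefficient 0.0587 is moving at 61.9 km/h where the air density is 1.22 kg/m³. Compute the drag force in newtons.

D = 29.3 N

Convert speed: v = 61.9 km/h ÷ 3.6 = 17.19 m/s.
Dynamic pressure q = ½ρv² = ½ × 1.22 × 17.19² = 180.3 Pa.
D = q·S·CD = 180.3 × 2.77 × 0.0587 = 29.3 N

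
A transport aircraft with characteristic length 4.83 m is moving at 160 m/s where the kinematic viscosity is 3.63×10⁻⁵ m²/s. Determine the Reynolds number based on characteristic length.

Re = v·c/ν = 160 × 4.83 / (3.63×10⁻⁵) = 2.13×10^7

Re = 2.13×10^7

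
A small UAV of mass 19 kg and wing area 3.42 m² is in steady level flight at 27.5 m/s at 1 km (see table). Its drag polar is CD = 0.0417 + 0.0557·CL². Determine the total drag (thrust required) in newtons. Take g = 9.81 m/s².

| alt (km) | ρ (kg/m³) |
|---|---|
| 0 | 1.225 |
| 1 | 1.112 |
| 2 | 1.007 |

D = 61.3 N

At 1 km, from the table: ρ = 1.112 kg/m³.
Weight W = mg = 19 × 9.81 = 186.39 N; in level flight L = W.
q = ½ρv² = ½ × 1.112 × 27.5² = 420.5 Pa.
CL = W/(q·S) = 186.39 / (420.5 × 3.42) = 0.1296.
CD = 0.0417 + 0.0557 × 0.1296² = 0.04264.
D = q·S·CD = 420.5 × 3.42 × 0.04264 = 61.31 N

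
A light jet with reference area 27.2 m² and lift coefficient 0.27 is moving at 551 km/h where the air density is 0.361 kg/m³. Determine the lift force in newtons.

Convert speed: v = 551 km/h ÷ 3.6 = 153.1 m/s.
Dynamic pressure q = ½ρv² = ½ × 0.361 × 153.1² = 4228 Pa.
L = q·S·CL = 4228 × 27.2 × 0.27 = 31100 N ≈ 31.1 kN

L = 31100 N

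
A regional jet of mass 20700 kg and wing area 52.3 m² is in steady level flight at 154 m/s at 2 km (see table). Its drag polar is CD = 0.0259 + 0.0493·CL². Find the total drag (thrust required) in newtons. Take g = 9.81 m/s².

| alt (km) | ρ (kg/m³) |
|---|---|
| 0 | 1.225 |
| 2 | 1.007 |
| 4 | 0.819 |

At 2 km, from the table: ρ = 1.007 kg/m³.
In steady level flight, lift balances weight: W = mg = 20700 × 9.81 = 2.0307×10^5 N.
q = ½ρv² = ½ × 1.007 × 154² = 11940 Pa.
Required CL = L/(qS) = 2.0307×10^5/(11940·52.3) = 0.3252.
CD = 0.0259 + 0.0493 × 0.3252² = 0.03111.
D = q·S·CD = 11940 × 52.3 × 0.03111 = 19430 N

D = 19400 N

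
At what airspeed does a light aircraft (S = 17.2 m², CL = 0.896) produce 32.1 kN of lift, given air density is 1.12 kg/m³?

L = ½ρv²S·CL ⇒ v = √(2L/(ρ·S·CL))
v = √(2 × 32100 / (1.12 × 17.2 × 0.896)) = √3719 = 61 m/s

v = 61 m/s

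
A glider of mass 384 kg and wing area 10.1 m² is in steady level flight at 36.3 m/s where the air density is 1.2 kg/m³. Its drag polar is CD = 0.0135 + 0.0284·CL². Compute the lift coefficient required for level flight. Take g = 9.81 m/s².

CL = 0.472

In steady level flight, lift balances weight: W = mg = 384 × 9.81 = 3767 N.
Dynamic pressure q = 0.5 × 1.2 × 36.3² = 790.6 Pa.
CL = 2W/(ρv²S) = 2×3767/(1.2×36.3²×10.1) = 0.4718.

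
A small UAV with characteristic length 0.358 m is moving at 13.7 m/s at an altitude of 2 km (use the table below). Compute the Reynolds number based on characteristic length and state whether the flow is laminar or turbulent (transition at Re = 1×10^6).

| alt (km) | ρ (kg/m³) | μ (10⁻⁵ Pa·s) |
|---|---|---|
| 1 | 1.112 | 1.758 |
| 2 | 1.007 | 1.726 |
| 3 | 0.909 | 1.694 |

At 2 km, from the table: ρ = 1.007 kg/m³, μ = 1.726×10⁻⁵ Pa·s.
Re = ρ·v·c/μ = 1.007 × 13.7 × 0.358 / (1.726×10⁻⁵) = 2.86×10^5
Since 2.86×10^5 < 1×10^6, the flow is laminar.

Re = 2.86×10^5 (laminar)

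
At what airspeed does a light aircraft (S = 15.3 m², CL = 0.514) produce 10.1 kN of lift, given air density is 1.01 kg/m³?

L = ½ρv²S·CL ⇒ v = √(2L/(ρ·S·CL))
v = √(2 × 10100 / (1.01 × 15.3 × 0.514)) = √2543 = 50.4 m/s

v = 50.4 m/s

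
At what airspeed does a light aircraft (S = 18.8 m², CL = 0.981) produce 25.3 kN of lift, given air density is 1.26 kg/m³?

L = ½ρv²S·CL ⇒ v = √(2L/(ρ·S·CL))
v = √(2 × 25300 / (1.26 × 18.8 × 0.981)) = √2177 = 46.7 m/s

v = 46.7 m/s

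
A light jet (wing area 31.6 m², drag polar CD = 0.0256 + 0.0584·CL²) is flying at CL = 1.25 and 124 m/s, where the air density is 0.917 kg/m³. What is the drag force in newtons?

D = 26000 N

CD = 0.0256 + 0.0584 × 1.25² = 0.1168
D = ½ρv²S·CD = ½ × 0.917 × 124² × 31.6 × 0.1168 = 26000 N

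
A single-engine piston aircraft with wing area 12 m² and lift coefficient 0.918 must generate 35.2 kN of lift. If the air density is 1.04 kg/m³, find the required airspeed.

L = ½ρv²S·CL ⇒ v = √(2L/(ρ·S·CL))
v = √(2 × 35200 / (1.04 × 12 × 0.918)) = √6145 = 78.4 m/s

v = 78.4 m/s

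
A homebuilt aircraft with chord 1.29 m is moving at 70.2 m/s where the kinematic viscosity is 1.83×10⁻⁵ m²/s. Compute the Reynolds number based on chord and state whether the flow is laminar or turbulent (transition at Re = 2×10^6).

Re = 4.95×10^6 (turbulent)

Re = v·c/ν = 70.2 × 1.29 / (1.83×10⁻⁵) = 4.95×10^6
Since 4.95×10^6 > 2×10^6, the flow is turbulent.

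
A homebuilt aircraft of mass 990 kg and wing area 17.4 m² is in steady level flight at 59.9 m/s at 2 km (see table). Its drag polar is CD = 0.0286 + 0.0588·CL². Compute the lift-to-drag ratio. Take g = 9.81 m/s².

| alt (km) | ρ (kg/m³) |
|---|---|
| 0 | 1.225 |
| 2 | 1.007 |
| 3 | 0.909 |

At 2 km, from the table: ρ = 1.007 kg/m³.
Weight W = mg = 990 × 9.81 = 9711.9 N; in level flight L = W.
Dynamic pressure q = 0.5 × 1.007 × 59.9² = 1807 Pa.
CL = 2W/(ρv²S) = 2×9711.9/(1.007×59.9²×17.4) = 0.309.
CD = 0.0286 + 0.0588 × 0.309² = 0.03421.
L/D = CL/CD = 0.309 / 0.03421 = 9.03

L/D = 9.03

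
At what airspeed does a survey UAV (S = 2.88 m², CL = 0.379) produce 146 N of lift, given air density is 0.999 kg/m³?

v = 16.4 m/s

L = ½ρv²S·CL ⇒ v = √(2L/(ρ·S·CL))
v = √(2 × 146 / (0.999 × 2.88 × 0.379)) = √267.8 = 16.4 m/s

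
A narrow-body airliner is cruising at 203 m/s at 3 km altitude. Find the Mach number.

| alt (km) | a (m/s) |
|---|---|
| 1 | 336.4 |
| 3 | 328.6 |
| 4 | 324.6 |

At 3 km, from the table: a = 328.6 m/s.
M = v/a = 203 / 328.6 = 0.618

M = 0.618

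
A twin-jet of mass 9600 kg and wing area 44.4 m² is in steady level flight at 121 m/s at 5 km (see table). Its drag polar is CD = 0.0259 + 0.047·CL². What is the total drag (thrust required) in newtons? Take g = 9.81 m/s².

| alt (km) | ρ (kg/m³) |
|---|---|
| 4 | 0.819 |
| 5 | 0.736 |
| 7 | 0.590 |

At 5 km, from the table: ρ = 0.736 kg/m³.
Weight W = mg = 9600 × 9.81 = 94176 N; in level flight L = W.
q = ½ρv² = ½ × 0.736 × 121² = 5388 Pa.
Required CL = L/(qS) = 94176/(5388·44.4) = 0.3937.
CD = 0.0259 + 0.047 × 0.3937² = 0.03318.
D = q·S·CD = 5388 × 44.4 × 0.03318 = 7938 N

D = 7940 N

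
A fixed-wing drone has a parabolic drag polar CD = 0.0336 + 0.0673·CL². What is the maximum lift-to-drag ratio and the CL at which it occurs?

For CD = CD0 + K·CL², (L/D)max occurs at CL* = √(CD0/K) and equals 1/(2√(K·CD0)).
(L/D)max = 1/(2√(0.0673 × 0.0336)) = 1/(2 × 0.04755) = 10.5
CL* = √(0.0336/0.0673) = 0.707

(L/D)max = 10.5, at CL = 0.707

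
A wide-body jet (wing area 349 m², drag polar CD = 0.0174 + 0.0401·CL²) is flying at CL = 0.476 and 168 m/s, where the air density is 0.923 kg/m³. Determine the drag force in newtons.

D = 1.2×10^5 N

CD = 0.0174 + 0.0401 × 0.476² = 0.02649
D = ½ρv²S·CD = ½ × 0.923 × 168² × 349 × 0.02649 = 1.2×10^5 N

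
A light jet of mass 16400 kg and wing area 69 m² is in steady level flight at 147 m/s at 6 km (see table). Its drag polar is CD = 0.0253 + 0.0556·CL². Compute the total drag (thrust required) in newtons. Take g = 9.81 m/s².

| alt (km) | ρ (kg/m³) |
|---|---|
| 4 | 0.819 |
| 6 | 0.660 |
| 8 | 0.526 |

D = 15400 N

At 6 km, from the table: ρ = 0.660 kg/m³.
Level flight ⇒ L = W = m·g = 16400 × 9.81 = 1.6088×10^5 N.
q = ½ρv² = ½ × 0.66 × 147² = 7131 Pa.
Required CL = L/(qS) = 1.6088×10^5/(7131·69) = 0.327.
CD = 0.0253 + 0.0556 × 0.327² = 0.03124.
D = q·S·CD = 7131 × 69 × 0.03124 = 15370 N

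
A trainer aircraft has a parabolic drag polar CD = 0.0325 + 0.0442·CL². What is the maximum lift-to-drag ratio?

(L/D)max = 13.2

For CD = CD0 + K·CL², (L/D)max occurs at CL* = √(CD0/K) and equals 1/(2√(K·CD0)).
(L/D)max = 1/(2√(0.0442 × 0.0325)) = 1/(2 × 0.0379) = 13.2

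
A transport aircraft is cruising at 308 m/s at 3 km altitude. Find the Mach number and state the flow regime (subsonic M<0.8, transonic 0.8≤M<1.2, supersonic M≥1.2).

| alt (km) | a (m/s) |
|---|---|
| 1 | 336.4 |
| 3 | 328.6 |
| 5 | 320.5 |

At 3 km, from the table: a = 328.6 m/s.
M = v/a = 308 / 328.6 = 0.937
M = 0.937 → transonic.

M = 0.937 (transonic)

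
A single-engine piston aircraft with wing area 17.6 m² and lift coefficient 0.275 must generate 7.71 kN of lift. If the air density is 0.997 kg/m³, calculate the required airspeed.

L = ½ρv²S·CL ⇒ v = √(2L/(ρ·S·CL))
v = √(2 × 7710 / (0.997 × 17.6 × 0.275)) = √3196 = 56.5 m/s

v = 56.5 m/s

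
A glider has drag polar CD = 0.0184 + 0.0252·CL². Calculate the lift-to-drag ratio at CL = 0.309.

L/D = 14.9

CD = 0.0184 + 0.0252 × 0.309² = 0.02081
L/D = CL/CD = 0.309 / 0.02081 = 14.9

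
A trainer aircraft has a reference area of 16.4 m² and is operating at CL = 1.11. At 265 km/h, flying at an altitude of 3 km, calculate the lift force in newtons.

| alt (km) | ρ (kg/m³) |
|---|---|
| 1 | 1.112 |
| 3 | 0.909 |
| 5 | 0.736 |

L = 44800 N

At 3 km, from the table: ρ = 0.909 kg/m³.
Convert speed: v = 265 km/h ÷ 3.6 = 73.61 m/s.
L = ½ρv²S·CL = ½ × 0.909 × 73.61² × 16.4 × 1.11 = 44800 N ≈ 44.8 kN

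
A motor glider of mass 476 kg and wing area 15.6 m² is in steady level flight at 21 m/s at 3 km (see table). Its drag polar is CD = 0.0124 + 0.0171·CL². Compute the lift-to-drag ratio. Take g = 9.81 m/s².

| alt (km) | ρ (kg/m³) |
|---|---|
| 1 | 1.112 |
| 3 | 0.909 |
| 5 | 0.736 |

At 3 km, from the table: ρ = 0.909 kg/m³.
Weight W = mg = 476 × 9.81 = 4669.6 N; in level flight L = W.
q = ½ρv² = ½ × 0.909 × 21² = 200.4 Pa.
Required CL = L/(qS) = 4669.6/(200.4·15.6) = 1.493.
CD = 0.0124 + 0.0171 × 1.493² = 0.05054.
L/D = CL/CD = 1.493 / 0.05054 = 29.6

L/D = 29.6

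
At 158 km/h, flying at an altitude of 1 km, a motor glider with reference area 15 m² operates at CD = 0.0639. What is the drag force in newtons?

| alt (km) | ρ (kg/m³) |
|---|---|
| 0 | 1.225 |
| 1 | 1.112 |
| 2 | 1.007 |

At 1 km, from the table: ρ = 1.112 kg/m³.
Convert speed: v = 158 km/h ÷ 3.6 = 43.89 m/s.
Dynamic pressure q = ½ρv² = ½ × 1.112 × 43.89² = 1071 Pa.
D = q·S·CD = 1071 × 15 × 0.0639 = 1030 N

D = 1030 N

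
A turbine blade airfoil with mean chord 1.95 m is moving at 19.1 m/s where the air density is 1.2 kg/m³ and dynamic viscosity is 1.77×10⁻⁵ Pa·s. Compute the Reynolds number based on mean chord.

Re = ρ·v·c/μ = 1.2 × 19.1 × 1.95 / (1.77×10⁻⁵) = 2.53×10^6

Re = 2.53×10^6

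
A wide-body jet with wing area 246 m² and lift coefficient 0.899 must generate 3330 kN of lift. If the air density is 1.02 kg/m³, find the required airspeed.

v = 172 m/s

L = ½ρv²S·CL ⇒ v = √(2L/(ρ·S·CL))
v = √(2 × 3.33×10^6 / (1.02 × 246 × 0.899)) = √29520 = 172 m/s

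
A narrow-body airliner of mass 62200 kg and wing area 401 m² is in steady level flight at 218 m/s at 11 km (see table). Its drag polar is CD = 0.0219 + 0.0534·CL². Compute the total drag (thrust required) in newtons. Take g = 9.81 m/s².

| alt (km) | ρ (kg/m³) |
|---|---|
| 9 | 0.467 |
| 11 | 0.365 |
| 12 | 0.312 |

At 11 km, from the table: ρ = 0.365 kg/m³.
Weight W = mg = 62200 × 9.81 = 6.1018×10^5 N; in level flight L = W.
q = ½ρv² = ½ × 0.365 × 218² = 8673 Pa.
CL = 2W/(ρv²S) = 2×6.1018×10^5/(0.365×218²×401) = 0.1754.
CD = 0.0219 + 0.0534 × 0.1754² = 0.02354.
D = q·S·CD = 8673 × 401 × 0.02354 = 81880 N

D = 81900 N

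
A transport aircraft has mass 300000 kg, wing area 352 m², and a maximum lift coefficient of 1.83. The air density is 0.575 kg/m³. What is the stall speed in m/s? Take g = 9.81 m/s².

V_stall = 126 m/s

At stall, lift equals weight: L = W = m·g = 300000 × 9.81 = 2.943×10^6 N.
From L = ½ρV²S·CL,max = W: V_stall = √(2W/(ρSCL,max)) = √(2·2.943×10^6/(0.575·352·1.83))
V_stall = √15890 = 126 m/s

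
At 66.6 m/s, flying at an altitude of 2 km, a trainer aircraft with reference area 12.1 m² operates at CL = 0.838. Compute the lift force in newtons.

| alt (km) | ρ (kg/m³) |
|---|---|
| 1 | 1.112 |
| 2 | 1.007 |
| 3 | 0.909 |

L = 22600 N

At 2 km, from the table: ρ = 1.007 kg/m³.
Dynamic pressure q = ½ρv² = ½ × 1.007 × 66.6² = 2233 Pa.
L = q·S·CL = 2233 × 12.1 × 0.838 = 22600 N ≈ 22.6 kN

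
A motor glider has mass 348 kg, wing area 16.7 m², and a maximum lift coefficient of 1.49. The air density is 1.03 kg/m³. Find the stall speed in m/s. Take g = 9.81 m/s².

V_stall = 16.3 m/s

Weight W = mg = 348 × 9.81 = 3414 N.
From L = ½ρV²S·CL,max = W: V_stall = √(2W/(ρSCL,max)) = √(2·3414/(1.03·16.7·1.49))
V_stall = √266.4 = 16.3 m/s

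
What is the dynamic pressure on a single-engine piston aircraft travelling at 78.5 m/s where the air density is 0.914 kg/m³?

q = 2820 Pa

q = ½ρv² = ½ × 0.914 × 78.5² = 2820 Pa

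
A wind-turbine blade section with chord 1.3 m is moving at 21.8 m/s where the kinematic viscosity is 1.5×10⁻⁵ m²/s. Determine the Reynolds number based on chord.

Re = 1.89×10^6

Re = v·c/ν = 21.8 × 1.3 / (1.5×10⁻⁵) = 1.89×10^6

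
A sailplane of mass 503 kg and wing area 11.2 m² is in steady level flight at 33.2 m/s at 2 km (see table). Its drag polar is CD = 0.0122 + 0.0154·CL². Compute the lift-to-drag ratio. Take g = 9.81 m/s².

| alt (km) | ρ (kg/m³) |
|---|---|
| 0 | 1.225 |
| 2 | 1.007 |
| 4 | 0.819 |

L/D = 36.2

At 2 km, from the table: ρ = 1.007 kg/m³.
Weight W = mg = 503 × 9.81 = 4934.4 N; in level flight L = W.
q = ½ρv² = ½ × 1.007 × 33.2² = 555 Pa.
CL = 2W/(ρv²S) = 2×4934.4/(1.007×33.2²×11.2) = 0.7939.
CD = 0.0122 + 0.0154 × 0.7939² = 0.02191.
L/D = CL/CD = 0.7939 / 0.02191 = 36.2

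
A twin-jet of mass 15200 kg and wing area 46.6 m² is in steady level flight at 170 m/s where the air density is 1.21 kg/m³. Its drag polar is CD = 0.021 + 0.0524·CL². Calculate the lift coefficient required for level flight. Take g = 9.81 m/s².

CL = 0.183

Weight W = mg = 15200 × 9.81 = 1.4911×10^5 N; in level flight L = W.
Dynamic pressure q = 0.5 × 1.21 × 170² = 17480 Pa.
CL = 2W/(ρv²S) = 2×1.4911×10^5/(1.21×170²×46.6) = 0.183.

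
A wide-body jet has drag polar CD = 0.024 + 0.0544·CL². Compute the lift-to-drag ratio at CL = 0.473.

CD = 0.024 + 0.0544 × 0.473² = 0.03617
L/D = CL/CD = 0.473 / 0.03617 = 13.1

L/D = 13.1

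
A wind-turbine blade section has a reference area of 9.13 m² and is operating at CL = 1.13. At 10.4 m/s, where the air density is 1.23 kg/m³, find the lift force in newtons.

L = 686 N

L = ½ρv²S·CL = ½ × 1.23 × 10.4² × 9.13 × 1.13 = 686 N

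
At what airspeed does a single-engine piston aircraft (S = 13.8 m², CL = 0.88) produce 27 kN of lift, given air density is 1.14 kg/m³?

v = 62.5 m/s

L = ½ρv²S·CL ⇒ v = √(2L/(ρ·S·CL))
v = √(2 × 27000 / (1.14 × 13.8 × 0.88)) = √3901 = 62.5 m/s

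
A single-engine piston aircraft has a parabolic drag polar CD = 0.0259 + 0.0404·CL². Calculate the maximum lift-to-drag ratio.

For CD = CD0 + K·CL², (L/D)max occurs at CL* = √(CD0/K) and equals 1/(2√(K·CD0)).
(L/D)max = 1/(2√(0.0404 × 0.0259)) = 1/(2 × 0.03235) = 15.5

(L/D)max = 15.5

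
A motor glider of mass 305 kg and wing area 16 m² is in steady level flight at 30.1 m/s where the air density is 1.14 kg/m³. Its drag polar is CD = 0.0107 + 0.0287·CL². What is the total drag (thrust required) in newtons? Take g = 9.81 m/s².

Weight W = mg = 305 × 9.81 = 2992.1 N; in level flight L = W.
q = ½ρv² = ½ × 1.14 × 30.1² = 516.4 Pa.
Required CL = L/(qS) = 2992.1/(516.4·16) = 0.3621.
CD = 0.0107 + 0.0287 × 0.3621² = 0.01446.
D = q·S·CD = 516.4 × 16 × 0.01446 = 119.5 N

D = 120 N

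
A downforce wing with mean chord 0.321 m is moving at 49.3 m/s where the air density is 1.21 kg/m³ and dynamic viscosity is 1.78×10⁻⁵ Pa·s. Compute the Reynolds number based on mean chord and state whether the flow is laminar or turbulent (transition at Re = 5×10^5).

Re = 1.08×10^6 (turbulent)

Re = ρ·v·c/μ = 1.21 × 49.3 × 0.321 / (1.78×10⁻⁵) = 1.08×10^6
Since 1.08×10^6 > 5×10^5, the flow is turbulent.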